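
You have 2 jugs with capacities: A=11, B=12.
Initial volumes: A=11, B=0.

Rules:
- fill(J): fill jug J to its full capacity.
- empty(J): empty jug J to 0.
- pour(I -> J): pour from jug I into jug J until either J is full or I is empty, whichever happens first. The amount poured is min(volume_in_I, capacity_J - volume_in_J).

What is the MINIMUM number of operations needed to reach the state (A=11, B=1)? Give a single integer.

Answer: 3

Derivation:
BFS from (A=11, B=0). One shortest path:
  1. empty(A) -> (A=0 B=0)
  2. fill(B) -> (A=0 B=12)
  3. pour(B -> A) -> (A=11 B=1)
Reached target in 3 moves.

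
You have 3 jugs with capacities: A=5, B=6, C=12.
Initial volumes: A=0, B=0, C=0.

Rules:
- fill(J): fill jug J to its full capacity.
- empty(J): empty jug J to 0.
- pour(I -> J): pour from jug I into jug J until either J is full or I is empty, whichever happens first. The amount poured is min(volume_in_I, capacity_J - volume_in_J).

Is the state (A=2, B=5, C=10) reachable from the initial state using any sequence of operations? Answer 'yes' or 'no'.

Answer: no

Derivation:
BFS explored all 326 reachable states.
Reachable set includes: (0,0,0), (0,0,1), (0,0,2), (0,0,3), (0,0,4), (0,0,5), (0,0,6), (0,0,7), (0,0,8), (0,0,9), (0,0,10), (0,0,11) ...
Target (A=2, B=5, C=10) not in reachable set → no.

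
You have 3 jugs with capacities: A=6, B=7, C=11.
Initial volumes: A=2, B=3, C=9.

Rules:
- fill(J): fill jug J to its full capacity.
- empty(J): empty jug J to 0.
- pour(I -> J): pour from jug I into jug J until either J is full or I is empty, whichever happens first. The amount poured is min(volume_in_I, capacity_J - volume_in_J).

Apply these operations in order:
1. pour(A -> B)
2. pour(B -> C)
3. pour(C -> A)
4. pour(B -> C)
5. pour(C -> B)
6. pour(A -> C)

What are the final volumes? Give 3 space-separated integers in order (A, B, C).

Step 1: pour(A -> B) -> (A=0 B=5 C=9)
Step 2: pour(B -> C) -> (A=0 B=3 C=11)
Step 3: pour(C -> A) -> (A=6 B=3 C=5)
Step 4: pour(B -> C) -> (A=6 B=0 C=8)
Step 5: pour(C -> B) -> (A=6 B=7 C=1)
Step 6: pour(A -> C) -> (A=0 B=7 C=7)

Answer: 0 7 7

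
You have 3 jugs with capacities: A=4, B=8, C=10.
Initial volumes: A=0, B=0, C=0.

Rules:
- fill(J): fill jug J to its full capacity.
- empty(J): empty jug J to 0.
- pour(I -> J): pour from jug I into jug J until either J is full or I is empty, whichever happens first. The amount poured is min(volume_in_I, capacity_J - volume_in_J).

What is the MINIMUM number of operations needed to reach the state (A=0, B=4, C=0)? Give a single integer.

Answer: 2

Derivation:
BFS from (A=0, B=0, C=0). One shortest path:
  1. fill(A) -> (A=4 B=0 C=0)
  2. pour(A -> B) -> (A=0 B=4 C=0)
Reached target in 2 moves.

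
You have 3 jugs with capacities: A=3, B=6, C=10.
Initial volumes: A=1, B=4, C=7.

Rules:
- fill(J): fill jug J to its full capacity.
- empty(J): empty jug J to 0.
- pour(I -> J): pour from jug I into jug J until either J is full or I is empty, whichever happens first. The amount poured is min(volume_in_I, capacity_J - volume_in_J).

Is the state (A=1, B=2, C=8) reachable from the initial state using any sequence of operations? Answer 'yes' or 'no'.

Answer: no

Derivation:
BFS explored all 219 reachable states.
Reachable set includes: (0,0,0), (0,0,1), (0,0,2), (0,0,3), (0,0,4), (0,0,5), (0,0,6), (0,0,7), (0,0,8), (0,0,9), (0,0,10), (0,1,0) ...
Target (A=1, B=2, C=8) not in reachable set → no.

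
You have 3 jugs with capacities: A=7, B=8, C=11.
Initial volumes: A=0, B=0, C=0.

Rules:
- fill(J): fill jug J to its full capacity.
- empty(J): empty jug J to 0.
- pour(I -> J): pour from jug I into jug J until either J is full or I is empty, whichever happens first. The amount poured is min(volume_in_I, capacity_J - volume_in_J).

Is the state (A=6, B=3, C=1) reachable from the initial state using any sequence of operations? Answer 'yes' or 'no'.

BFS explored all 444 reachable states.
Reachable set includes: (0,0,0), (0,0,1), (0,0,2), (0,0,3), (0,0,4), (0,0,5), (0,0,6), (0,0,7), (0,0,8), (0,0,9), (0,0,10), (0,0,11) ...
Target (A=6, B=3, C=1) not in reachable set → no.

Answer: no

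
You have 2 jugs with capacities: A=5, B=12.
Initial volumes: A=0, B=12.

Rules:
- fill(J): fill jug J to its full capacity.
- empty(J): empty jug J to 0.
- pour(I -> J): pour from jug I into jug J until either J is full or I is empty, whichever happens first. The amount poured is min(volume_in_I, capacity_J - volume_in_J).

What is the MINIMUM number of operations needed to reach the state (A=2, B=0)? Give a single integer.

BFS from (A=0, B=12). One shortest path:
  1. pour(B -> A) -> (A=5 B=7)
  2. empty(A) -> (A=0 B=7)
  3. pour(B -> A) -> (A=5 B=2)
  4. empty(A) -> (A=0 B=2)
  5. pour(B -> A) -> (A=2 B=0)
Reached target in 5 moves.

Answer: 5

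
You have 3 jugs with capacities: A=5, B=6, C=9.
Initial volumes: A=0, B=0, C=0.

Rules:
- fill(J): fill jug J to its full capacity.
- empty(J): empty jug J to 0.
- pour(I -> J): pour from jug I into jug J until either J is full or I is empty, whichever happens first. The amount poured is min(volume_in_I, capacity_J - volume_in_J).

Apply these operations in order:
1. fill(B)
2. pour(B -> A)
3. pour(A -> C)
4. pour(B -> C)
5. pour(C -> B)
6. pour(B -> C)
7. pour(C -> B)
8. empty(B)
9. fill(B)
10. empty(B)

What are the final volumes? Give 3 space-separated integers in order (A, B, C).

Answer: 0 0 0

Derivation:
Step 1: fill(B) -> (A=0 B=6 C=0)
Step 2: pour(B -> A) -> (A=5 B=1 C=0)
Step 3: pour(A -> C) -> (A=0 B=1 C=5)
Step 4: pour(B -> C) -> (A=0 B=0 C=6)
Step 5: pour(C -> B) -> (A=0 B=6 C=0)
Step 6: pour(B -> C) -> (A=0 B=0 C=6)
Step 7: pour(C -> B) -> (A=0 B=6 C=0)
Step 8: empty(B) -> (A=0 B=0 C=0)
Step 9: fill(B) -> (A=0 B=6 C=0)
Step 10: empty(B) -> (A=0 B=0 C=0)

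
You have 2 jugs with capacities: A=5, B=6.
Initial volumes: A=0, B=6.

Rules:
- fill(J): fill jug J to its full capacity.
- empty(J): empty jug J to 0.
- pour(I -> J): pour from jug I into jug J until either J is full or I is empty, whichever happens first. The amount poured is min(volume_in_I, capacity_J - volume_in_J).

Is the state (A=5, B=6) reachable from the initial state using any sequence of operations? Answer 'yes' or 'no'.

BFS from (A=0, B=6):
  1. fill(A) -> (A=5 B=6)
Target reached → yes.

Answer: yes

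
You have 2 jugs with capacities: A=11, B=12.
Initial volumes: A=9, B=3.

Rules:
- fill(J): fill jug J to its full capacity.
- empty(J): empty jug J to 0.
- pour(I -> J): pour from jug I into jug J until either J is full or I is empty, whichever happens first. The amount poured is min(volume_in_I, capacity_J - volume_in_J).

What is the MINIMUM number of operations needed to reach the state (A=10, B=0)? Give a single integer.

BFS from (A=9, B=3). One shortest path:
  1. fill(B) -> (A=9 B=12)
  2. pour(B -> A) -> (A=11 B=10)
  3. empty(A) -> (A=0 B=10)
  4. pour(B -> A) -> (A=10 B=0)
Reached target in 4 moves.

Answer: 4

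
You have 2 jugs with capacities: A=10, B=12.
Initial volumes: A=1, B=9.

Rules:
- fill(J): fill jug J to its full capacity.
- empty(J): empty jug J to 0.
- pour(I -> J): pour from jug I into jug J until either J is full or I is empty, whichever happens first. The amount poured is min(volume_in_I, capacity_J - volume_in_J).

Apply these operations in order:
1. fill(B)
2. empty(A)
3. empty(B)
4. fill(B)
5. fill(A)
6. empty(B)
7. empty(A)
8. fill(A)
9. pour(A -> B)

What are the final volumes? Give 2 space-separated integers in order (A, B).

Answer: 0 10

Derivation:
Step 1: fill(B) -> (A=1 B=12)
Step 2: empty(A) -> (A=0 B=12)
Step 3: empty(B) -> (A=0 B=0)
Step 4: fill(B) -> (A=0 B=12)
Step 5: fill(A) -> (A=10 B=12)
Step 6: empty(B) -> (A=10 B=0)
Step 7: empty(A) -> (A=0 B=0)
Step 8: fill(A) -> (A=10 B=0)
Step 9: pour(A -> B) -> (A=0 B=10)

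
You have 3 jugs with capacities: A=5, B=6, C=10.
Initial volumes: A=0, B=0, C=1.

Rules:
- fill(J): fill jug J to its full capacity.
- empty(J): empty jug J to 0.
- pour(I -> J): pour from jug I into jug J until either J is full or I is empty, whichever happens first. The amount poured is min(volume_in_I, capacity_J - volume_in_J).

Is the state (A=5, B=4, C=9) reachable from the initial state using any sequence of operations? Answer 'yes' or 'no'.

Answer: yes

Derivation:
BFS from (A=0, B=0, C=1):
  1. fill(B) -> (A=0 B=6 C=1)
  2. pour(B -> C) -> (A=0 B=0 C=7)
  3. fill(B) -> (A=0 B=6 C=7)
  4. pour(B -> C) -> (A=0 B=3 C=10)
  5. pour(B -> A) -> (A=3 B=0 C=10)
  6. pour(C -> B) -> (A=3 B=6 C=4)
  7. pour(B -> A) -> (A=5 B=4 C=4)
  8. pour(A -> C) -> (A=0 B=4 C=9)
  9. fill(A) -> (A=5 B=4 C=9)
Target reached → yes.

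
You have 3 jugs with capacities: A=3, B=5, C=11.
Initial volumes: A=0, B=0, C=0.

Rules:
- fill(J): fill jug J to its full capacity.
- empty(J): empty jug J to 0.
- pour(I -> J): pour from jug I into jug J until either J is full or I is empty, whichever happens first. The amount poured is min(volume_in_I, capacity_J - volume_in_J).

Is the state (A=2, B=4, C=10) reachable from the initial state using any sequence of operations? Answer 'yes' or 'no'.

BFS explored all 208 reachable states.
Reachable set includes: (0,0,0), (0,0,1), (0,0,2), (0,0,3), (0,0,4), (0,0,5), (0,0,6), (0,0,7), (0,0,8), (0,0,9), (0,0,10), (0,0,11) ...
Target (A=2, B=4, C=10) not in reachable set → no.

Answer: no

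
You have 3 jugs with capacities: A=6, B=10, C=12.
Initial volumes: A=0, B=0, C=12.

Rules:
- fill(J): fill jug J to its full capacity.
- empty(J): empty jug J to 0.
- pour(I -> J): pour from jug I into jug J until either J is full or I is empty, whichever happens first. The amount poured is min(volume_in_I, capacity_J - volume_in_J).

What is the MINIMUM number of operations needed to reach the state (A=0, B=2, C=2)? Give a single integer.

Answer: 7

Derivation:
BFS from (A=0, B=0, C=12). One shortest path:
  1. pour(C -> B) -> (A=0 B=10 C=2)
  2. empty(B) -> (A=0 B=0 C=2)
  3. pour(C -> A) -> (A=2 B=0 C=0)
  4. fill(C) -> (A=2 B=0 C=12)
  5. pour(C -> B) -> (A=2 B=10 C=2)
  6. empty(B) -> (A=2 B=0 C=2)
  7. pour(A -> B) -> (A=0 B=2 C=2)
Reached target in 7 moves.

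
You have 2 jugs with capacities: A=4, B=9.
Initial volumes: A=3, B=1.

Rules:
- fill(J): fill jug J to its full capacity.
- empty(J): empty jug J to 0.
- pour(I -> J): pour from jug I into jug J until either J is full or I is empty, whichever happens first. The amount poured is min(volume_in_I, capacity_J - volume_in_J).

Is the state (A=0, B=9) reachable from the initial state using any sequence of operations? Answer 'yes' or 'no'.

Answer: yes

Derivation:
BFS from (A=3, B=1):
  1. empty(A) -> (A=0 B=1)
  2. fill(B) -> (A=0 B=9)
Target reached → yes.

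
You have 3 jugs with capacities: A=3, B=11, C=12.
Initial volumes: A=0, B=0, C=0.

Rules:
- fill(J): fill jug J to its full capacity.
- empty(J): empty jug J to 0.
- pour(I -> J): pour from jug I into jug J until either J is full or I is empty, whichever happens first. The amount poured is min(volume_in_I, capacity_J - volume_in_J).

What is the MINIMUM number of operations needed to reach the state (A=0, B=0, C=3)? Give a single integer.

BFS from (A=0, B=0, C=0). One shortest path:
  1. fill(A) -> (A=3 B=0 C=0)
  2. pour(A -> C) -> (A=0 B=0 C=3)
Reached target in 2 moves.

Answer: 2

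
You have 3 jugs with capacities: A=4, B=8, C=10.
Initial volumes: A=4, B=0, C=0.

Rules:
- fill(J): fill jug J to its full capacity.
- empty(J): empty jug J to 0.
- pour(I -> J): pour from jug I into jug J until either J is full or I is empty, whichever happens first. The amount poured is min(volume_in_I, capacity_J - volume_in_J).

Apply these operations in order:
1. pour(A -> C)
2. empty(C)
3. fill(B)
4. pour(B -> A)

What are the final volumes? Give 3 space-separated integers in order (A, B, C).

Answer: 4 4 0

Derivation:
Step 1: pour(A -> C) -> (A=0 B=0 C=4)
Step 2: empty(C) -> (A=0 B=0 C=0)
Step 3: fill(B) -> (A=0 B=8 C=0)
Step 4: pour(B -> A) -> (A=4 B=4 C=0)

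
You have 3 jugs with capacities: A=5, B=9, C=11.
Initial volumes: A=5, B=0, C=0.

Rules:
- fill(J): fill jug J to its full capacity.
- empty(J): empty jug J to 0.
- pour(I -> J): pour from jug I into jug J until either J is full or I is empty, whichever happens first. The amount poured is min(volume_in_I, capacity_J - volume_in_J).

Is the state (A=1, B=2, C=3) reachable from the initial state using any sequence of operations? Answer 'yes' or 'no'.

Answer: no

Derivation:
BFS explored all 400 reachable states.
Reachable set includes: (0,0,0), (0,0,1), (0,0,2), (0,0,3), (0,0,4), (0,0,5), (0,0,6), (0,0,7), (0,0,8), (0,0,9), (0,0,10), (0,0,11) ...
Target (A=1, B=2, C=3) not in reachable set → no.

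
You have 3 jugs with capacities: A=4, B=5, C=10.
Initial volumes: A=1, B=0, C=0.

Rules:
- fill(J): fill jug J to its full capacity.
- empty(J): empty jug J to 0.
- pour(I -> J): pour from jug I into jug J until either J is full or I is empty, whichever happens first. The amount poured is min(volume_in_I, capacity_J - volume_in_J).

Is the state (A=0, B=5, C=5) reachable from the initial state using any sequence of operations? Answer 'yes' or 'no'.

BFS from (A=1, B=0, C=0):
  1. empty(A) -> (A=0 B=0 C=0)
  2. fill(C) -> (A=0 B=0 C=10)
  3. pour(C -> B) -> (A=0 B=5 C=5)
Target reached → yes.

Answer: yes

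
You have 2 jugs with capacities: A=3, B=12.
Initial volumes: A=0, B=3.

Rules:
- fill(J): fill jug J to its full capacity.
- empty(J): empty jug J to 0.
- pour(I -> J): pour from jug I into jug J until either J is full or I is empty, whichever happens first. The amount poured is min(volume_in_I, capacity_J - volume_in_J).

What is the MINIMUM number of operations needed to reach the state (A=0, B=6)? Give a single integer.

Answer: 2

Derivation:
BFS from (A=0, B=3). One shortest path:
  1. fill(A) -> (A=3 B=3)
  2. pour(A -> B) -> (A=0 B=6)
Reached target in 2 moves.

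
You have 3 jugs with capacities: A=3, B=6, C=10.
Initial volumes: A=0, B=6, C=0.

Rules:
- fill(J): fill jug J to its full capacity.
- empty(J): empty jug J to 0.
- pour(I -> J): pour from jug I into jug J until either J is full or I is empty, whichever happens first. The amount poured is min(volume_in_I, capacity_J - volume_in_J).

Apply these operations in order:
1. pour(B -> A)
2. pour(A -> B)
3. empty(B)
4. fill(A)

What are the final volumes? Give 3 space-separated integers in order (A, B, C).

Answer: 3 0 0

Derivation:
Step 1: pour(B -> A) -> (A=3 B=3 C=0)
Step 2: pour(A -> B) -> (A=0 B=6 C=0)
Step 3: empty(B) -> (A=0 B=0 C=0)
Step 4: fill(A) -> (A=3 B=0 C=0)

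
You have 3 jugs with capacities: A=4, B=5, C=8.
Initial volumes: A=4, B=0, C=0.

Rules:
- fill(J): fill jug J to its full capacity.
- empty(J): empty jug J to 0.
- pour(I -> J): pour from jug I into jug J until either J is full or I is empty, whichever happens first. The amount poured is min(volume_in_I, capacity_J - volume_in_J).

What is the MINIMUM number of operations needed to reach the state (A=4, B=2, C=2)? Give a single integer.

Answer: 8

Derivation:
BFS from (A=4, B=0, C=0). One shortest path:
  1. empty(A) -> (A=0 B=0 C=0)
  2. fill(C) -> (A=0 B=0 C=8)
  3. pour(C -> B) -> (A=0 B=5 C=3)
  4. pour(B -> A) -> (A=4 B=1 C=3)
  5. pour(A -> C) -> (A=0 B=1 C=7)
  6. pour(B -> A) -> (A=1 B=0 C=7)
  7. pour(C -> B) -> (A=1 B=5 C=2)
  8. pour(B -> A) -> (A=4 B=2 C=2)
Reached target in 8 moves.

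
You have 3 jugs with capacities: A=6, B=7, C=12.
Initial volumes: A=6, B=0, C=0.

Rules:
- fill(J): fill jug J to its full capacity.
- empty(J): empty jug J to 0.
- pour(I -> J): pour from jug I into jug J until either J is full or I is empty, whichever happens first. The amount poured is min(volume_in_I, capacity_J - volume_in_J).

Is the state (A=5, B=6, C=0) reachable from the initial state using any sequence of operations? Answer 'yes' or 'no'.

BFS from (A=6, B=0, C=0):
  1. fill(C) -> (A=6 B=0 C=12)
  2. pour(C -> B) -> (A=6 B=7 C=5)
  3. empty(B) -> (A=6 B=0 C=5)
  4. pour(A -> B) -> (A=0 B=6 C=5)
  5. pour(C -> A) -> (A=5 B=6 C=0)
Target reached → yes.

Answer: yes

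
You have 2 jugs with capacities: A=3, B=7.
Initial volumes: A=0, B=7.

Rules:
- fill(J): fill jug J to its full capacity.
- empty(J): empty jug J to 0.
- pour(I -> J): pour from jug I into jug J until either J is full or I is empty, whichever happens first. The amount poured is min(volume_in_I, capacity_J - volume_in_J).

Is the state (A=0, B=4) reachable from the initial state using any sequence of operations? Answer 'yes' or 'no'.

BFS from (A=0, B=7):
  1. pour(B -> A) -> (A=3 B=4)
  2. empty(A) -> (A=0 B=4)
Target reached → yes.

Answer: yes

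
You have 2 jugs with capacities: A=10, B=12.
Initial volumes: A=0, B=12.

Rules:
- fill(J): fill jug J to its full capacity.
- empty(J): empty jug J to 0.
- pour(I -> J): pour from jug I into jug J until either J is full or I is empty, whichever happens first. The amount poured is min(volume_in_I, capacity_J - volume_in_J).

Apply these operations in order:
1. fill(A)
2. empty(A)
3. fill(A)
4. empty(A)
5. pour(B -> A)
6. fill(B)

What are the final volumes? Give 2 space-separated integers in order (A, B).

Step 1: fill(A) -> (A=10 B=12)
Step 2: empty(A) -> (A=0 B=12)
Step 3: fill(A) -> (A=10 B=12)
Step 4: empty(A) -> (A=0 B=12)
Step 5: pour(B -> A) -> (A=10 B=2)
Step 6: fill(B) -> (A=10 B=12)

Answer: 10 12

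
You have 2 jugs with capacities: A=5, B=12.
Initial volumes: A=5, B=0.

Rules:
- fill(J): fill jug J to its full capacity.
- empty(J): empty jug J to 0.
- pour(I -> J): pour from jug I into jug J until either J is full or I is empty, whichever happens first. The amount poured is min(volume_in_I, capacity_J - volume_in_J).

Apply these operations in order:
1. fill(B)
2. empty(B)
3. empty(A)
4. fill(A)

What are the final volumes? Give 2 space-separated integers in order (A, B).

Answer: 5 0

Derivation:
Step 1: fill(B) -> (A=5 B=12)
Step 2: empty(B) -> (A=5 B=0)
Step 3: empty(A) -> (A=0 B=0)
Step 4: fill(A) -> (A=5 B=0)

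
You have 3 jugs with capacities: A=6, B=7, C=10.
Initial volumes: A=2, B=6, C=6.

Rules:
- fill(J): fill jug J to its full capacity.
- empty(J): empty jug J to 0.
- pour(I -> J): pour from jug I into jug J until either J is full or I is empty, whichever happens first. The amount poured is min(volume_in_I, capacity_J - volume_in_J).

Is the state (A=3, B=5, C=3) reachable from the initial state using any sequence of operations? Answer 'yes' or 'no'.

Answer: no

Derivation:
BFS explored all 347 reachable states.
Reachable set includes: (0,0,0), (0,0,1), (0,0,2), (0,0,3), (0,0,4), (0,0,5), (0,0,6), (0,0,7), (0,0,8), (0,0,9), (0,0,10), (0,1,0) ...
Target (A=3, B=5, C=3) not in reachable set → no.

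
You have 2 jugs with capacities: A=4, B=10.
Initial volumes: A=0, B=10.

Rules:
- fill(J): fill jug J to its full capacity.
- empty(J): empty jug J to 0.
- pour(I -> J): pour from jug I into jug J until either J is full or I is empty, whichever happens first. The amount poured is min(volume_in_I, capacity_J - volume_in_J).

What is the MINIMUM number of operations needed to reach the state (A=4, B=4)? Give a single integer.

Answer: 4

Derivation:
BFS from (A=0, B=10). One shortest path:
  1. fill(A) -> (A=4 B=10)
  2. empty(B) -> (A=4 B=0)
  3. pour(A -> B) -> (A=0 B=4)
  4. fill(A) -> (A=4 B=4)
Reached target in 4 moves.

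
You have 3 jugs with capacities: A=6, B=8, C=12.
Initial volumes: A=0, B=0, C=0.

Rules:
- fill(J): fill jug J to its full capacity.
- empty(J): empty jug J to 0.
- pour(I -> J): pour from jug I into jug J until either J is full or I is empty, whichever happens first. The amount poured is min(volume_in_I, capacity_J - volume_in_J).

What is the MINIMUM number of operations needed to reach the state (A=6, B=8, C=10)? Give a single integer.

Answer: 5

Derivation:
BFS from (A=0, B=0, C=0). One shortest path:
  1. fill(A) -> (A=6 B=0 C=0)
  2. fill(C) -> (A=6 B=0 C=12)
  3. pour(A -> B) -> (A=0 B=6 C=12)
  4. fill(A) -> (A=6 B=6 C=12)
  5. pour(C -> B) -> (A=6 B=8 C=10)
Reached target in 5 moves.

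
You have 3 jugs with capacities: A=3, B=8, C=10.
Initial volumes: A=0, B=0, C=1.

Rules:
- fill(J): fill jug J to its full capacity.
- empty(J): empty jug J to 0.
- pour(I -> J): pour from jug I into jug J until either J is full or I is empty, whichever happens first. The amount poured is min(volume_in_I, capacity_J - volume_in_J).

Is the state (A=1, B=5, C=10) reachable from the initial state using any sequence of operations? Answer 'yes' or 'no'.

BFS from (A=0, B=0, C=1):
  1. fill(B) -> (A=0 B=8 C=1)
  2. pour(B -> A) -> (A=3 B=5 C=1)
  3. empty(A) -> (A=0 B=5 C=1)
  4. pour(C -> A) -> (A=1 B=5 C=0)
  5. fill(C) -> (A=1 B=5 C=10)
Target reached → yes.

Answer: yes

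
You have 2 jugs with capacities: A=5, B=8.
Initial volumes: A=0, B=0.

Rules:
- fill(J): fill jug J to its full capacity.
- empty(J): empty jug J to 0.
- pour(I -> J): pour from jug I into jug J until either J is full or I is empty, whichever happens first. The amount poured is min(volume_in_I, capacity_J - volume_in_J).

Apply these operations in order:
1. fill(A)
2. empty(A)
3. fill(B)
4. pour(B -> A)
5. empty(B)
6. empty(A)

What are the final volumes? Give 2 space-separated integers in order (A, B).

Answer: 0 0

Derivation:
Step 1: fill(A) -> (A=5 B=0)
Step 2: empty(A) -> (A=0 B=0)
Step 3: fill(B) -> (A=0 B=8)
Step 4: pour(B -> A) -> (A=5 B=3)
Step 5: empty(B) -> (A=5 B=0)
Step 6: empty(A) -> (A=0 B=0)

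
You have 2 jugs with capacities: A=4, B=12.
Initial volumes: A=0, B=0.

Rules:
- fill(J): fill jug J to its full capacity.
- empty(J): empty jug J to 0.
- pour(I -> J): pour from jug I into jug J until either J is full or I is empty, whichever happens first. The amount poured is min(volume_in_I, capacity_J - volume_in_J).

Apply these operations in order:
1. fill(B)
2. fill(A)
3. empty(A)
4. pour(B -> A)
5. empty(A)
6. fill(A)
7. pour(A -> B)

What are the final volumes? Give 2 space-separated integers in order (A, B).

Answer: 0 12

Derivation:
Step 1: fill(B) -> (A=0 B=12)
Step 2: fill(A) -> (A=4 B=12)
Step 3: empty(A) -> (A=0 B=12)
Step 4: pour(B -> A) -> (A=4 B=8)
Step 5: empty(A) -> (A=0 B=8)
Step 6: fill(A) -> (A=4 B=8)
Step 7: pour(A -> B) -> (A=0 B=12)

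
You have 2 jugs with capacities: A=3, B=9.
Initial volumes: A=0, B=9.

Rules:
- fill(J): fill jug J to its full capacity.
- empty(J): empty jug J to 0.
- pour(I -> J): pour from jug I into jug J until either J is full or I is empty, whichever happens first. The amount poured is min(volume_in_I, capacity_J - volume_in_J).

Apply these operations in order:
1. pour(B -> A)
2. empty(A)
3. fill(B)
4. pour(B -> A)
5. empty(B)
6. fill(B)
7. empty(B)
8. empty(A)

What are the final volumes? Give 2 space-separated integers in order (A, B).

Step 1: pour(B -> A) -> (A=3 B=6)
Step 2: empty(A) -> (A=0 B=6)
Step 3: fill(B) -> (A=0 B=9)
Step 4: pour(B -> A) -> (A=3 B=6)
Step 5: empty(B) -> (A=3 B=0)
Step 6: fill(B) -> (A=3 B=9)
Step 7: empty(B) -> (A=3 B=0)
Step 8: empty(A) -> (A=0 B=0)

Answer: 0 0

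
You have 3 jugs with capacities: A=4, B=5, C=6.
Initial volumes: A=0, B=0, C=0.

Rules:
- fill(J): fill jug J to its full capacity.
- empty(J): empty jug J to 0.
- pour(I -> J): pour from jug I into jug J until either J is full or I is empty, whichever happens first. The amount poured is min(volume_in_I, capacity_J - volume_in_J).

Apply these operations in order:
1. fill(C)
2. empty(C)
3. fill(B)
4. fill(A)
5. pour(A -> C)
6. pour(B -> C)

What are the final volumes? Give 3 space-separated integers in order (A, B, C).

Answer: 0 3 6

Derivation:
Step 1: fill(C) -> (A=0 B=0 C=6)
Step 2: empty(C) -> (A=0 B=0 C=0)
Step 3: fill(B) -> (A=0 B=5 C=0)
Step 4: fill(A) -> (A=4 B=5 C=0)
Step 5: pour(A -> C) -> (A=0 B=5 C=4)
Step 6: pour(B -> C) -> (A=0 B=3 C=6)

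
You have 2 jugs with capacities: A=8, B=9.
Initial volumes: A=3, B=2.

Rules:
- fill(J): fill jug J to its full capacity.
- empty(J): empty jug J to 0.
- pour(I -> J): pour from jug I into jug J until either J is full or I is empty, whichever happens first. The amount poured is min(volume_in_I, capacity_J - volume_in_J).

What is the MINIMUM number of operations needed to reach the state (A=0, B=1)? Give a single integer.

Answer: 4

Derivation:
BFS from (A=3, B=2). One shortest path:
  1. fill(A) -> (A=8 B=2)
  2. pour(A -> B) -> (A=1 B=9)
  3. empty(B) -> (A=1 B=0)
  4. pour(A -> B) -> (A=0 B=1)
Reached target in 4 moves.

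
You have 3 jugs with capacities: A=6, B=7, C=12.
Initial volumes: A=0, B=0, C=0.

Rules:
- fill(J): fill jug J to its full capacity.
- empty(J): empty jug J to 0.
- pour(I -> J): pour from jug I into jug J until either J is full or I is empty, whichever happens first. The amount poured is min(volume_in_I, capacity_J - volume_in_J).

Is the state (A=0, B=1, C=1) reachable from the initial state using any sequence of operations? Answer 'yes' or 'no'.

BFS from (A=0, B=0, C=0):
  1. fill(B) -> (A=0 B=7 C=0)
  2. pour(B -> A) -> (A=6 B=1 C=0)
  3. empty(A) -> (A=0 B=1 C=0)
  4. pour(B -> C) -> (A=0 B=0 C=1)
  5. fill(B) -> (A=0 B=7 C=1)
  6. pour(B -> A) -> (A=6 B=1 C=1)
  7. empty(A) -> (A=0 B=1 C=1)
Target reached → yes.

Answer: yes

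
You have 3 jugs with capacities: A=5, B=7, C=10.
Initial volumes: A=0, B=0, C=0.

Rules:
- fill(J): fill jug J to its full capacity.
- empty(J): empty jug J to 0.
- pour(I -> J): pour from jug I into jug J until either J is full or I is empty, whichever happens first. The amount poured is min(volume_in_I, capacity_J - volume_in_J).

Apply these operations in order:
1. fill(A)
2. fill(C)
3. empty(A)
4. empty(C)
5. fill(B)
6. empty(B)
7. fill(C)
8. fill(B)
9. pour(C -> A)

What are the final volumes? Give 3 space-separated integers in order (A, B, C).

Answer: 5 7 5

Derivation:
Step 1: fill(A) -> (A=5 B=0 C=0)
Step 2: fill(C) -> (A=5 B=0 C=10)
Step 3: empty(A) -> (A=0 B=0 C=10)
Step 4: empty(C) -> (A=0 B=0 C=0)
Step 5: fill(B) -> (A=0 B=7 C=0)
Step 6: empty(B) -> (A=0 B=0 C=0)
Step 7: fill(C) -> (A=0 B=0 C=10)
Step 8: fill(B) -> (A=0 B=7 C=10)
Step 9: pour(C -> A) -> (A=5 B=7 C=5)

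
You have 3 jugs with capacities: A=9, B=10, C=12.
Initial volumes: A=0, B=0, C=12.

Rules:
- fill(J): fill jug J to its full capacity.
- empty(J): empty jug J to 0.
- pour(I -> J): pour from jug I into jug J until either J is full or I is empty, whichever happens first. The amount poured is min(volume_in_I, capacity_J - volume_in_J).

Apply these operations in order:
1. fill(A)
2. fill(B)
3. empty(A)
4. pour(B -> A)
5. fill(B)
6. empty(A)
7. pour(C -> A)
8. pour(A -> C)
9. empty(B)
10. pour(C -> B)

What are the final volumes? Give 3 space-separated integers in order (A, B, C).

Answer: 0 10 2

Derivation:
Step 1: fill(A) -> (A=9 B=0 C=12)
Step 2: fill(B) -> (A=9 B=10 C=12)
Step 3: empty(A) -> (A=0 B=10 C=12)
Step 4: pour(B -> A) -> (A=9 B=1 C=12)
Step 5: fill(B) -> (A=9 B=10 C=12)
Step 6: empty(A) -> (A=0 B=10 C=12)
Step 7: pour(C -> A) -> (A=9 B=10 C=3)
Step 8: pour(A -> C) -> (A=0 B=10 C=12)
Step 9: empty(B) -> (A=0 B=0 C=12)
Step 10: pour(C -> B) -> (A=0 B=10 C=2)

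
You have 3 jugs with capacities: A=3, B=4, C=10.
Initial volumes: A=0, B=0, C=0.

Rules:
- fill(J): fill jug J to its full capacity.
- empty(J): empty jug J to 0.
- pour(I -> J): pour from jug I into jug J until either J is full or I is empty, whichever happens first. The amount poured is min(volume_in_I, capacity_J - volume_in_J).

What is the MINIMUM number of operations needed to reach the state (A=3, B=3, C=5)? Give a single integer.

Answer: 7

Derivation:
BFS from (A=0, B=0, C=0). One shortest path:
  1. fill(A) -> (A=3 B=0 C=0)
  2. fill(B) -> (A=3 B=4 C=0)
  3. pour(B -> C) -> (A=3 B=0 C=4)
  4. fill(B) -> (A=3 B=4 C=4)
  5. pour(B -> C) -> (A=3 B=0 C=8)
  6. pour(A -> B) -> (A=0 B=3 C=8)
  7. pour(C -> A) -> (A=3 B=3 C=5)
Reached target in 7 moves.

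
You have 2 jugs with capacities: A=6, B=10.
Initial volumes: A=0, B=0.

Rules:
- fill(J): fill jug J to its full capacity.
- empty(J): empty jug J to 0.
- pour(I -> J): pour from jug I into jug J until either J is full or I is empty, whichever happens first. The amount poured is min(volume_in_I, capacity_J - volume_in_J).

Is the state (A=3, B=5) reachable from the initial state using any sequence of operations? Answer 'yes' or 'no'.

BFS explored all 16 reachable states.
Reachable set includes: (0,0), (0,2), (0,4), (0,6), (0,8), (0,10), (2,0), (2,10), (4,0), (4,10), (6,0), (6,2) ...
Target (A=3, B=5) not in reachable set → no.

Answer: no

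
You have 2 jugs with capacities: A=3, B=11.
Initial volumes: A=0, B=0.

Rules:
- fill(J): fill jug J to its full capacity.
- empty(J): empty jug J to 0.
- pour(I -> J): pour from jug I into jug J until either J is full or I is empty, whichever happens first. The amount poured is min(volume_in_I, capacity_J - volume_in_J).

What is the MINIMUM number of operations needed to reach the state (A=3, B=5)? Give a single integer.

BFS from (A=0, B=0). One shortest path:
  1. fill(B) -> (A=0 B=11)
  2. pour(B -> A) -> (A=3 B=8)
  3. empty(A) -> (A=0 B=8)
  4. pour(B -> A) -> (A=3 B=5)
Reached target in 4 moves.

Answer: 4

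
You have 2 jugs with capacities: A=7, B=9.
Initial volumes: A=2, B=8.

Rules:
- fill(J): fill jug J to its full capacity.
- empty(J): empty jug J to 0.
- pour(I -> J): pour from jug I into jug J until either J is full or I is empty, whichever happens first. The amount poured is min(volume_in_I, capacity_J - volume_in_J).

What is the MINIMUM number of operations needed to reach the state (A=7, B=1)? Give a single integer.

Answer: 2

Derivation:
BFS from (A=2, B=8). One shortest path:
  1. empty(A) -> (A=0 B=8)
  2. pour(B -> A) -> (A=7 B=1)
Reached target in 2 moves.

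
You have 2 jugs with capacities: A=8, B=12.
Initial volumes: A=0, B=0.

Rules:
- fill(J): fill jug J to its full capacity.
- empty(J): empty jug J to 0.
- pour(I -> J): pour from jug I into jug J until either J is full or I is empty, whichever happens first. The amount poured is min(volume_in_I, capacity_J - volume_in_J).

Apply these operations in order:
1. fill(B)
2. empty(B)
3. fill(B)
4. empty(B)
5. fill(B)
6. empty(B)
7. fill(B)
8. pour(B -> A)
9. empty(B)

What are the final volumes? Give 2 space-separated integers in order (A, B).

Step 1: fill(B) -> (A=0 B=12)
Step 2: empty(B) -> (A=0 B=0)
Step 3: fill(B) -> (A=0 B=12)
Step 4: empty(B) -> (A=0 B=0)
Step 5: fill(B) -> (A=0 B=12)
Step 6: empty(B) -> (A=0 B=0)
Step 7: fill(B) -> (A=0 B=12)
Step 8: pour(B -> A) -> (A=8 B=4)
Step 9: empty(B) -> (A=8 B=0)

Answer: 8 0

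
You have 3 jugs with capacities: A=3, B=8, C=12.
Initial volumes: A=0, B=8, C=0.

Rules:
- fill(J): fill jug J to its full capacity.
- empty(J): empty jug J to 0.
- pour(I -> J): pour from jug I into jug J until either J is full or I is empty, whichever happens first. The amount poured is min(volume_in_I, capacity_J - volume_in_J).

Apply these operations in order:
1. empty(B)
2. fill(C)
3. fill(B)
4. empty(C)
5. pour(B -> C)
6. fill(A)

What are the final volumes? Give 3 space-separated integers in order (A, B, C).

Step 1: empty(B) -> (A=0 B=0 C=0)
Step 2: fill(C) -> (A=0 B=0 C=12)
Step 3: fill(B) -> (A=0 B=8 C=12)
Step 4: empty(C) -> (A=0 B=8 C=0)
Step 5: pour(B -> C) -> (A=0 B=0 C=8)
Step 6: fill(A) -> (A=3 B=0 C=8)

Answer: 3 0 8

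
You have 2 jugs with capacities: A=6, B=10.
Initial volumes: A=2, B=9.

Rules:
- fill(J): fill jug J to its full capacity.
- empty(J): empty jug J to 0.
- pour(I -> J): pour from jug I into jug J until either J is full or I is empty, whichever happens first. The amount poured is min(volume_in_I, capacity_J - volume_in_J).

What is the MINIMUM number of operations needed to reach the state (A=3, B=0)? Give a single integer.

BFS from (A=2, B=9). One shortest path:
  1. empty(A) -> (A=0 B=9)
  2. pour(B -> A) -> (A=6 B=3)
  3. empty(A) -> (A=0 B=3)
  4. pour(B -> A) -> (A=3 B=0)
Reached target in 4 moves.

Answer: 4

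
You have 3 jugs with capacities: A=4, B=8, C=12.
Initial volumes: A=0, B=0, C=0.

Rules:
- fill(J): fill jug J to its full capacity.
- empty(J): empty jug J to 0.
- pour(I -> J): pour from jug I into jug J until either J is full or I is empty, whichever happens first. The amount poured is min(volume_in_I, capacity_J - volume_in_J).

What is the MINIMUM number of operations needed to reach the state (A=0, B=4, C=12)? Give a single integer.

BFS from (A=0, B=0, C=0). One shortest path:
  1. fill(A) -> (A=4 B=0 C=0)
  2. fill(C) -> (A=4 B=0 C=12)
  3. pour(A -> B) -> (A=0 B=4 C=12)
Reached target in 3 moves.

Answer: 3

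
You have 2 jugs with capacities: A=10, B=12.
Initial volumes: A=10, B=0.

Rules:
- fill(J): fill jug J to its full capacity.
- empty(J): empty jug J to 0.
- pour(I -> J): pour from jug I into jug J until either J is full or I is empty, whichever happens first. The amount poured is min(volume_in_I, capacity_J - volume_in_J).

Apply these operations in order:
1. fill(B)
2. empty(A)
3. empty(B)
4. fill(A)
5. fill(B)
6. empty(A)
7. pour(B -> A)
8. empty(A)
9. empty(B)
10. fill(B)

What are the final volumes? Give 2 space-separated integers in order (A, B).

Answer: 0 12

Derivation:
Step 1: fill(B) -> (A=10 B=12)
Step 2: empty(A) -> (A=0 B=12)
Step 3: empty(B) -> (A=0 B=0)
Step 4: fill(A) -> (A=10 B=0)
Step 5: fill(B) -> (A=10 B=12)
Step 6: empty(A) -> (A=0 B=12)
Step 7: pour(B -> A) -> (A=10 B=2)
Step 8: empty(A) -> (A=0 B=2)
Step 9: empty(B) -> (A=0 B=0)
Step 10: fill(B) -> (A=0 B=12)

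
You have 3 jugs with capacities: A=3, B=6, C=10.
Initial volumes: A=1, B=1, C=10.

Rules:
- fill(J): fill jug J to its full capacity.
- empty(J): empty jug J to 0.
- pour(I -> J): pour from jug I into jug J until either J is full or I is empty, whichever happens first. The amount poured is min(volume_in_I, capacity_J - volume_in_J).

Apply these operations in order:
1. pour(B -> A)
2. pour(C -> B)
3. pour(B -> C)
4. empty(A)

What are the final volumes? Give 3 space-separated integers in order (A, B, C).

Step 1: pour(B -> A) -> (A=2 B=0 C=10)
Step 2: pour(C -> B) -> (A=2 B=6 C=4)
Step 3: pour(B -> C) -> (A=2 B=0 C=10)
Step 4: empty(A) -> (A=0 B=0 C=10)

Answer: 0 0 10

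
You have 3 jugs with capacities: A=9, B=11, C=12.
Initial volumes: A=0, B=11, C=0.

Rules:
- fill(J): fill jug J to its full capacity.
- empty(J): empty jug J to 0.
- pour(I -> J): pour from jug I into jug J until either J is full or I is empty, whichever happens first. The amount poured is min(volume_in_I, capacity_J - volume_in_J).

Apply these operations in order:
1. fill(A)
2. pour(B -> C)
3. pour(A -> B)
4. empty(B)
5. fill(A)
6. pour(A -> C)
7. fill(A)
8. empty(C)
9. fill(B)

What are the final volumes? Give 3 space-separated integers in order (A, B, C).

Step 1: fill(A) -> (A=9 B=11 C=0)
Step 2: pour(B -> C) -> (A=9 B=0 C=11)
Step 3: pour(A -> B) -> (A=0 B=9 C=11)
Step 4: empty(B) -> (A=0 B=0 C=11)
Step 5: fill(A) -> (A=9 B=0 C=11)
Step 6: pour(A -> C) -> (A=8 B=0 C=12)
Step 7: fill(A) -> (A=9 B=0 C=12)
Step 8: empty(C) -> (A=9 B=0 C=0)
Step 9: fill(B) -> (A=9 B=11 C=0)

Answer: 9 11 0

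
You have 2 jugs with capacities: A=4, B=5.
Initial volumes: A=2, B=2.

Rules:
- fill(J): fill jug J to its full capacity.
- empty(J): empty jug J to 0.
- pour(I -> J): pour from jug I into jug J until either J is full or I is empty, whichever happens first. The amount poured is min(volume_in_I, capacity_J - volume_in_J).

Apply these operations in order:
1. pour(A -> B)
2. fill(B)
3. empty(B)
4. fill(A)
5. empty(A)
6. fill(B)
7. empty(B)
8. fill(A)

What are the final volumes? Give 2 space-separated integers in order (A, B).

Step 1: pour(A -> B) -> (A=0 B=4)
Step 2: fill(B) -> (A=0 B=5)
Step 3: empty(B) -> (A=0 B=0)
Step 4: fill(A) -> (A=4 B=0)
Step 5: empty(A) -> (A=0 B=0)
Step 6: fill(B) -> (A=0 B=5)
Step 7: empty(B) -> (A=0 B=0)
Step 8: fill(A) -> (A=4 B=0)

Answer: 4 0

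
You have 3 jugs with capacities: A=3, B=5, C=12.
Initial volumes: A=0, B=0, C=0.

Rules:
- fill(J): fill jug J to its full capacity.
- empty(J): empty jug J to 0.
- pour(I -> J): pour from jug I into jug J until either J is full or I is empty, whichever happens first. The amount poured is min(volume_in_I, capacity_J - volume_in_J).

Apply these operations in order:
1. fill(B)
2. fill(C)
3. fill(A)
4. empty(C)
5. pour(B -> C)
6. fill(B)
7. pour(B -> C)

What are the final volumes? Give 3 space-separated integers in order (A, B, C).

Answer: 3 0 10

Derivation:
Step 1: fill(B) -> (A=0 B=5 C=0)
Step 2: fill(C) -> (A=0 B=5 C=12)
Step 3: fill(A) -> (A=3 B=5 C=12)
Step 4: empty(C) -> (A=3 B=5 C=0)
Step 5: pour(B -> C) -> (A=3 B=0 C=5)
Step 6: fill(B) -> (A=3 B=5 C=5)
Step 7: pour(B -> C) -> (A=3 B=0 C=10)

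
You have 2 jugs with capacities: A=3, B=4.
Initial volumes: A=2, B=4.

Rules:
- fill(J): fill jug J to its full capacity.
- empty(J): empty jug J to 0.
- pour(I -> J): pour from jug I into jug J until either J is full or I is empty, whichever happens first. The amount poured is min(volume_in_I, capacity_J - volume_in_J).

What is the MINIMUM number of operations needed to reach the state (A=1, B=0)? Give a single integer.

BFS from (A=2, B=4). One shortest path:
  1. empty(A) -> (A=0 B=4)
  2. pour(B -> A) -> (A=3 B=1)
  3. empty(A) -> (A=0 B=1)
  4. pour(B -> A) -> (A=1 B=0)
Reached target in 4 moves.

Answer: 4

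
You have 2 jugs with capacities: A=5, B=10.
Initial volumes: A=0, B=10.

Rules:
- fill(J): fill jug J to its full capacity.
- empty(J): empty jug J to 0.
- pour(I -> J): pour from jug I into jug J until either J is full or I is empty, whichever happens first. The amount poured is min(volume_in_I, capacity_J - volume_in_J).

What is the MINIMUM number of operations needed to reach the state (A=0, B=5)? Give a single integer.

Answer: 2

Derivation:
BFS from (A=0, B=10). One shortest path:
  1. pour(B -> A) -> (A=5 B=5)
  2. empty(A) -> (A=0 B=5)
Reached target in 2 moves.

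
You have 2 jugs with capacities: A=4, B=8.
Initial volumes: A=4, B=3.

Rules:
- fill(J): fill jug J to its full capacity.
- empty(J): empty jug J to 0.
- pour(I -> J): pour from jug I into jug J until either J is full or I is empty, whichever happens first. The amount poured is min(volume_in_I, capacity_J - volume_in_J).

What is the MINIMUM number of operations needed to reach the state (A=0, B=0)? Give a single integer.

BFS from (A=4, B=3). One shortest path:
  1. empty(A) -> (A=0 B=3)
  2. empty(B) -> (A=0 B=0)
Reached target in 2 moves.

Answer: 2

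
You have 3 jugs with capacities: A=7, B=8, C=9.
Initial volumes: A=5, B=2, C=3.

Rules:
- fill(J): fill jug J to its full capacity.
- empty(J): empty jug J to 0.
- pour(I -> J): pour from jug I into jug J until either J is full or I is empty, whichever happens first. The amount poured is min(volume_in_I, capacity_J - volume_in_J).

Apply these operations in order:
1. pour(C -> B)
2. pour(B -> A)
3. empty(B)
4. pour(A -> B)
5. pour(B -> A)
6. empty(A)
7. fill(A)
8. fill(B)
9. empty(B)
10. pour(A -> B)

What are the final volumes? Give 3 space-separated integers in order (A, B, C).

Step 1: pour(C -> B) -> (A=5 B=5 C=0)
Step 2: pour(B -> A) -> (A=7 B=3 C=0)
Step 3: empty(B) -> (A=7 B=0 C=0)
Step 4: pour(A -> B) -> (A=0 B=7 C=0)
Step 5: pour(B -> A) -> (A=7 B=0 C=0)
Step 6: empty(A) -> (A=0 B=0 C=0)
Step 7: fill(A) -> (A=7 B=0 C=0)
Step 8: fill(B) -> (A=7 B=8 C=0)
Step 9: empty(B) -> (A=7 B=0 C=0)
Step 10: pour(A -> B) -> (A=0 B=7 C=0)

Answer: 0 7 0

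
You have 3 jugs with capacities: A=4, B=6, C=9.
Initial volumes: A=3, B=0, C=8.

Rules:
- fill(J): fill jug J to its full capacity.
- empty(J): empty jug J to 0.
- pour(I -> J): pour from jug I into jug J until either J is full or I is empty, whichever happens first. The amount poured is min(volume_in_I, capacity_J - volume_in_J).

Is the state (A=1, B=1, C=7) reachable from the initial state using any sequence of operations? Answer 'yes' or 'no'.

BFS explored all 230 reachable states.
Reachable set includes: (0,0,0), (0,0,1), (0,0,2), (0,0,3), (0,0,4), (0,0,5), (0,0,6), (0,0,7), (0,0,8), (0,0,9), (0,1,0), (0,1,1) ...
Target (A=1, B=1, C=7) not in reachable set → no.

Answer: no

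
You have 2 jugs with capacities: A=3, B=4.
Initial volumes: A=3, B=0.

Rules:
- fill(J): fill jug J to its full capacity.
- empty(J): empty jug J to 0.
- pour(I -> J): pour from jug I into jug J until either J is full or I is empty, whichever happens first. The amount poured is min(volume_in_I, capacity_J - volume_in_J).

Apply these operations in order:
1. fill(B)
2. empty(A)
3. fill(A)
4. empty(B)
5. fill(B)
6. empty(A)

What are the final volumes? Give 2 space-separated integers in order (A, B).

Step 1: fill(B) -> (A=3 B=4)
Step 2: empty(A) -> (A=0 B=4)
Step 3: fill(A) -> (A=3 B=4)
Step 4: empty(B) -> (A=3 B=0)
Step 5: fill(B) -> (A=3 B=4)
Step 6: empty(A) -> (A=0 B=4)

Answer: 0 4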